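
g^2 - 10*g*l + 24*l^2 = (g - 6*l)*(g - 4*l)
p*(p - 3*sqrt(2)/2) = p^2 - 3*sqrt(2)*p/2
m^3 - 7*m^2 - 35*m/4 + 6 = (m - 8)*(m - 1/2)*(m + 3/2)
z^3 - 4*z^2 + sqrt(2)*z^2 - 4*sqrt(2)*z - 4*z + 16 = (z - 4)*(z - sqrt(2))*(z + 2*sqrt(2))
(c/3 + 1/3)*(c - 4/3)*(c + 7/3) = c^3/3 + 2*c^2/3 - 19*c/27 - 28/27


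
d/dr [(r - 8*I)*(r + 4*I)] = 2*r - 4*I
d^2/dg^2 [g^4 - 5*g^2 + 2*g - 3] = 12*g^2 - 10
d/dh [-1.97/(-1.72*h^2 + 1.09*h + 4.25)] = (2.1473 - 6.7768*h)/(-1.72*h^2 + 1.09*h + 4.25)^2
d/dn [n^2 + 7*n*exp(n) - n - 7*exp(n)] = 7*n*exp(n) + 2*n - 1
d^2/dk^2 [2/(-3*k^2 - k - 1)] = 4*(9*k^2 + 3*k - (6*k + 1)^2 + 3)/(3*k^2 + k + 1)^3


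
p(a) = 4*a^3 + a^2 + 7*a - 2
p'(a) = 12*a^2 + 2*a + 7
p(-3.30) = -157.96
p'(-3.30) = 131.08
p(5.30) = 658.70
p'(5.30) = 354.68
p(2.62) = 95.14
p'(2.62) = 94.61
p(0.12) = -1.14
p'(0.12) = 7.41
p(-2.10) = -49.33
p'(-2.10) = 55.72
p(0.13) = -1.06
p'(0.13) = 7.46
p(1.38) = 20.08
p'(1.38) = 32.61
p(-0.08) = -2.56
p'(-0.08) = 6.92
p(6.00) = 940.00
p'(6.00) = 451.00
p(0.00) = -2.00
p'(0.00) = 7.00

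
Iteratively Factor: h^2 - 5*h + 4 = (h - 4)*(h - 1)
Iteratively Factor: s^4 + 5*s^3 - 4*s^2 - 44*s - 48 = (s + 2)*(s^3 + 3*s^2 - 10*s - 24) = (s + 2)*(s + 4)*(s^2 - s - 6) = (s - 3)*(s + 2)*(s + 4)*(s + 2)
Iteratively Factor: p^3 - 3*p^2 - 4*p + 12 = (p - 2)*(p^2 - p - 6) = (p - 3)*(p - 2)*(p + 2)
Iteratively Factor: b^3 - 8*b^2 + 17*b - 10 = (b - 2)*(b^2 - 6*b + 5) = (b - 2)*(b - 1)*(b - 5)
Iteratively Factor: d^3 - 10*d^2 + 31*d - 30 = (d - 5)*(d^2 - 5*d + 6) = (d - 5)*(d - 3)*(d - 2)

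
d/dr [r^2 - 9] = 2*r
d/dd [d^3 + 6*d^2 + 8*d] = 3*d^2 + 12*d + 8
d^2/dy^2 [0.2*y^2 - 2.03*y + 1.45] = 0.400000000000000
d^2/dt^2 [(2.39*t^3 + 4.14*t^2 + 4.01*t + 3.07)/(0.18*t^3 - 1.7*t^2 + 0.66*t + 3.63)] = (1.730952*t^6 - 0.924048000000013*t^5 - 27.859248*t^4 + 10.192948*t^3 + 211.6239*t^2 + 304.728138*t + 130.45494)/(0.005832*t^9 - 0.16524*t^8 + 1.624752*t^7 - 5.771924*t^6 - 0.707256000000001*t^5 + 31.838004*t^4 - 17.034138*t^3 - 62.458506*t^2 + 26.090262*t + 47.832147)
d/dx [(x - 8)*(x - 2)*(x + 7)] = 3*x^2 - 6*x - 54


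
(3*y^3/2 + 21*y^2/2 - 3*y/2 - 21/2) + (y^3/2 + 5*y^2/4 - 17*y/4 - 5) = 2*y^3 + 47*y^2/4 - 23*y/4 - 31/2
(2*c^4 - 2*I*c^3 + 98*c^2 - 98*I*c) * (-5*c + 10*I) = -10*c^5 + 30*I*c^4 - 470*c^3 + 1470*I*c^2 + 980*c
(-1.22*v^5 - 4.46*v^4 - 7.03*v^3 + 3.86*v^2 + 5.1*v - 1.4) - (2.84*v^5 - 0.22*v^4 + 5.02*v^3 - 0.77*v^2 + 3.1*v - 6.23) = -4.06*v^5 - 4.24*v^4 - 12.05*v^3 + 4.63*v^2 + 2.0*v + 4.83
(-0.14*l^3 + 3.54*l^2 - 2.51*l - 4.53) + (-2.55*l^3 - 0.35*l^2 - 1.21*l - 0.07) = -2.69*l^3 + 3.19*l^2 - 3.72*l - 4.6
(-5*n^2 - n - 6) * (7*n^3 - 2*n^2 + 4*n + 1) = -35*n^5 + 3*n^4 - 60*n^3 + 3*n^2 - 25*n - 6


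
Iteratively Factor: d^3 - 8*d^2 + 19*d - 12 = (d - 1)*(d^2 - 7*d + 12) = (d - 3)*(d - 1)*(d - 4)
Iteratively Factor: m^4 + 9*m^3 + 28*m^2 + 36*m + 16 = (m + 1)*(m^3 + 8*m^2 + 20*m + 16) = (m + 1)*(m + 2)*(m^2 + 6*m + 8) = (m + 1)*(m + 2)^2*(m + 4)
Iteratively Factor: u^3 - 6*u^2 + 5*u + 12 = (u - 4)*(u^2 - 2*u - 3) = (u - 4)*(u + 1)*(u - 3)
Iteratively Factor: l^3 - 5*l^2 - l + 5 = (l - 5)*(l^2 - 1) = (l - 5)*(l - 1)*(l + 1)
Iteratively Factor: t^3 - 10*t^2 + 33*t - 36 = (t - 3)*(t^2 - 7*t + 12) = (t - 3)^2*(t - 4)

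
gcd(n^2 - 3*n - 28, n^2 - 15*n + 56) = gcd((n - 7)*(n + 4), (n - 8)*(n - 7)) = n - 7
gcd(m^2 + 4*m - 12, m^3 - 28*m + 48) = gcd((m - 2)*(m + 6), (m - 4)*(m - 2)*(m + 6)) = m^2 + 4*m - 12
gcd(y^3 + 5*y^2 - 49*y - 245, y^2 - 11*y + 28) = y - 7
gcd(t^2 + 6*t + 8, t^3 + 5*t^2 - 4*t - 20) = t + 2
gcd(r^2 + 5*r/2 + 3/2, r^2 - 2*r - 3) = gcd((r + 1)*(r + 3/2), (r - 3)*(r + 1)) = r + 1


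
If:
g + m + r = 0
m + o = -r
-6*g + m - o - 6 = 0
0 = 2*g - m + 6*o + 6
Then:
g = 0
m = 6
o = 0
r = -6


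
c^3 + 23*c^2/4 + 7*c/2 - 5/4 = (c - 1/4)*(c + 1)*(c + 5)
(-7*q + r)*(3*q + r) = -21*q^2 - 4*q*r + r^2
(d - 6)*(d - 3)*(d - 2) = d^3 - 11*d^2 + 36*d - 36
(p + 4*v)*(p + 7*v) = p^2 + 11*p*v + 28*v^2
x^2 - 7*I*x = x*(x - 7*I)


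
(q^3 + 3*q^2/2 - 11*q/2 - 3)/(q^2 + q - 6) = q + 1/2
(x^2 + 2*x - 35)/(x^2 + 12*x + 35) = (x - 5)/(x + 5)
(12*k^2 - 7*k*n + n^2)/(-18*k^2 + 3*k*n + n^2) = (-4*k + n)/(6*k + n)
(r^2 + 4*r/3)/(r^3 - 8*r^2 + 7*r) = (r + 4/3)/(r^2 - 8*r + 7)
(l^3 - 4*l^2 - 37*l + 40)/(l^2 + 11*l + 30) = (l^2 - 9*l + 8)/(l + 6)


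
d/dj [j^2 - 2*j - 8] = 2*j - 2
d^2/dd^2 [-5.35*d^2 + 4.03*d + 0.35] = -10.7000000000000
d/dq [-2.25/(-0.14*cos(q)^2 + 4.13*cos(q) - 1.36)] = (0.63*cos(q) - 9.2925)*sin(q)/(0.14*cos(q)^2 - 4.13*cos(q) + 1.36)^2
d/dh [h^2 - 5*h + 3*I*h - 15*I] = 2*h - 5 + 3*I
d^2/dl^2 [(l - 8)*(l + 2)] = 2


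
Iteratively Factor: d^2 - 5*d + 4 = (d - 4)*(d - 1)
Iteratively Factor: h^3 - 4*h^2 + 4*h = (h - 2)*(h^2 - 2*h) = (h - 2)^2*(h)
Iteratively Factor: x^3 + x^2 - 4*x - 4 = (x + 2)*(x^2 - x - 2) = (x - 2)*(x + 2)*(x + 1)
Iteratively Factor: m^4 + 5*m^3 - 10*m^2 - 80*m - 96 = (m + 3)*(m^3 + 2*m^2 - 16*m - 32) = (m + 2)*(m + 3)*(m^2 - 16) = (m + 2)*(m + 3)*(m + 4)*(m - 4)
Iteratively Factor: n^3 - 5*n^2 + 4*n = (n - 1)*(n^2 - 4*n) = (n - 4)*(n - 1)*(n)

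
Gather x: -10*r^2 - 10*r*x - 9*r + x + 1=-10*r^2 - 9*r + x*(1 - 10*r) + 1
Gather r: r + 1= r + 1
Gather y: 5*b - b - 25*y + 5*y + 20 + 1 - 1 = 4*b - 20*y + 20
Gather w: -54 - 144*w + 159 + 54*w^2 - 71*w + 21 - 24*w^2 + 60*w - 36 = 30*w^2 - 155*w + 90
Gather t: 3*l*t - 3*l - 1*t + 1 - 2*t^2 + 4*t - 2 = -3*l - 2*t^2 + t*(3*l + 3) - 1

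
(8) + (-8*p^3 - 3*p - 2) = -8*p^3 - 3*p + 6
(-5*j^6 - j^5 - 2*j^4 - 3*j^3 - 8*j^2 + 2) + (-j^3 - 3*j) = -5*j^6 - j^5 - 2*j^4 - 4*j^3 - 8*j^2 - 3*j + 2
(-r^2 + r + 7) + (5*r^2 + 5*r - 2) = 4*r^2 + 6*r + 5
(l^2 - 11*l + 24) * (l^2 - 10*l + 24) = l^4 - 21*l^3 + 158*l^2 - 504*l + 576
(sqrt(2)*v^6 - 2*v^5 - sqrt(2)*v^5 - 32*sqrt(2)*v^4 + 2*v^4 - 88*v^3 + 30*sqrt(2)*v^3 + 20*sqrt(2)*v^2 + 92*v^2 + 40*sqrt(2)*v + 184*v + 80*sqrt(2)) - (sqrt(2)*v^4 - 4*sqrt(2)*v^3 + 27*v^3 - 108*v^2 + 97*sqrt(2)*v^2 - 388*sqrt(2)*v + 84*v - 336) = sqrt(2)*v^6 - 2*v^5 - sqrt(2)*v^5 - 33*sqrt(2)*v^4 + 2*v^4 - 115*v^3 + 34*sqrt(2)*v^3 - 77*sqrt(2)*v^2 + 200*v^2 + 100*v + 428*sqrt(2)*v + 80*sqrt(2) + 336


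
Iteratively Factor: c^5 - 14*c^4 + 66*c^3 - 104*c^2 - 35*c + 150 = (c - 5)*(c^4 - 9*c^3 + 21*c^2 + c - 30) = (c - 5)^2*(c^3 - 4*c^2 + c + 6) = (c - 5)^2*(c - 3)*(c^2 - c - 2) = (c - 5)^2*(c - 3)*(c + 1)*(c - 2)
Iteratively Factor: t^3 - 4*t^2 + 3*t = (t)*(t^2 - 4*t + 3) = t*(t - 3)*(t - 1)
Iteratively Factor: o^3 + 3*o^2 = (o)*(o^2 + 3*o) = o^2*(o + 3)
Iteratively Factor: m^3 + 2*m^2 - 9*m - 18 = (m - 3)*(m^2 + 5*m + 6) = (m - 3)*(m + 3)*(m + 2)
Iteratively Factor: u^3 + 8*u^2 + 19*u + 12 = (u + 4)*(u^2 + 4*u + 3) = (u + 1)*(u + 4)*(u + 3)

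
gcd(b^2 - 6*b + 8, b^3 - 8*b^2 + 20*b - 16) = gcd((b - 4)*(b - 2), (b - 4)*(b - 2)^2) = b^2 - 6*b + 8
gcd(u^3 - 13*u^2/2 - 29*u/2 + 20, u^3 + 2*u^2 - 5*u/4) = u + 5/2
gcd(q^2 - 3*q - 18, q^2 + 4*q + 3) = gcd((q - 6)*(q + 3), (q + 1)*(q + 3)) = q + 3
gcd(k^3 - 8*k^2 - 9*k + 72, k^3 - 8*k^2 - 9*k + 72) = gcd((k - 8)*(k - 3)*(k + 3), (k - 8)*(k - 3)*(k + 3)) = k^3 - 8*k^2 - 9*k + 72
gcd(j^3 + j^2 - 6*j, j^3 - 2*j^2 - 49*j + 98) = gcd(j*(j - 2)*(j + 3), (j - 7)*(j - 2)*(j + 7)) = j - 2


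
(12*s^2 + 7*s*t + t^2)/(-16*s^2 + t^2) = (-3*s - t)/(4*s - t)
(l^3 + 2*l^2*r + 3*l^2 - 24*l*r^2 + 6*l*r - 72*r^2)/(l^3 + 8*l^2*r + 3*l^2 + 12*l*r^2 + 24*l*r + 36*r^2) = (l - 4*r)/(l + 2*r)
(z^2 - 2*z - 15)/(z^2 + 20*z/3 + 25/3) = 3*(z^2 - 2*z - 15)/(3*z^2 + 20*z + 25)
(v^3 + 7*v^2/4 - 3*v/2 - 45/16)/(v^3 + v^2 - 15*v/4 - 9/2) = (v - 5/4)/(v - 2)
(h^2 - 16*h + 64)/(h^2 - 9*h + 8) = (h - 8)/(h - 1)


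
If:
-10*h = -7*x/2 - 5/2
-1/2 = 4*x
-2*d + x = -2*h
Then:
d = 23/160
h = 33/160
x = -1/8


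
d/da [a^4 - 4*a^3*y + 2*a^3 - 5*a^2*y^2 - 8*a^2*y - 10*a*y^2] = 4*a^3 - 12*a^2*y + 6*a^2 - 10*a*y^2 - 16*a*y - 10*y^2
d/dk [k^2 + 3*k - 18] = 2*k + 3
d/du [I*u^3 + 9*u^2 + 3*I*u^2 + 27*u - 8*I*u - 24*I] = 3*I*u^2 + 6*u*(3 + I) + 27 - 8*I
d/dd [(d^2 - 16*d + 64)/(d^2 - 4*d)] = 4*(3*d^2 - 32*d + 64)/(d^2*(d^2 - 8*d + 16))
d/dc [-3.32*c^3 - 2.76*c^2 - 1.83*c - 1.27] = -9.96*c^2 - 5.52*c - 1.83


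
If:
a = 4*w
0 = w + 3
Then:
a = -12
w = -3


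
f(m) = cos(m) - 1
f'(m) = -sin(m)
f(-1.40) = -0.83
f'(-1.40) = 0.99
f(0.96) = -0.43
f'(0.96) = -0.82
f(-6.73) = -0.10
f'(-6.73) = 0.43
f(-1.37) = -0.80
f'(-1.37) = 0.98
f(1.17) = -0.61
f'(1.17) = -0.92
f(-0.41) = -0.08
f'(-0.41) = 0.40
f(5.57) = -0.24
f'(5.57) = 0.65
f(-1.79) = -1.22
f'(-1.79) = 0.98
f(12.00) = -0.16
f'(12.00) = 0.54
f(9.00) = -1.91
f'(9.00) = -0.41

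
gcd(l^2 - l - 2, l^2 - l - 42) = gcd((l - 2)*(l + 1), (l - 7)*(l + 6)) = 1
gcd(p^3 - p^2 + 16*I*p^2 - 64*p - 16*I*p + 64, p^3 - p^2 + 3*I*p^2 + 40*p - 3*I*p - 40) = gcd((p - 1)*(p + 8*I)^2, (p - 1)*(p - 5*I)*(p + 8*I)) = p^2 + p*(-1 + 8*I) - 8*I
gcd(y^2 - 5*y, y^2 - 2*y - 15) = y - 5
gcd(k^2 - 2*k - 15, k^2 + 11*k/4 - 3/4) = k + 3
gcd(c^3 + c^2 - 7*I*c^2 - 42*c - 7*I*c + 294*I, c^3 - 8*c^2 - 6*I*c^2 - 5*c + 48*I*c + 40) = 1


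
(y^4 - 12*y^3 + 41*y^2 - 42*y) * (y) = y^5 - 12*y^4 + 41*y^3 - 42*y^2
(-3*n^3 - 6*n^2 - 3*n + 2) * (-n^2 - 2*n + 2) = 3*n^5 + 12*n^4 + 9*n^3 - 8*n^2 - 10*n + 4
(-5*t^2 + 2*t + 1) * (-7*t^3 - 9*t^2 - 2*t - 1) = 35*t^5 + 31*t^4 - 15*t^3 - 8*t^2 - 4*t - 1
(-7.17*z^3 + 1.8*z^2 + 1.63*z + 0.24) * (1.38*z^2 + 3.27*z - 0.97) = -9.8946*z^5 - 20.9619*z^4 + 15.0903*z^3 + 3.9153*z^2 - 0.7963*z - 0.2328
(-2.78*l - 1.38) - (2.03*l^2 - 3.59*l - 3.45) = -2.03*l^2 + 0.81*l + 2.07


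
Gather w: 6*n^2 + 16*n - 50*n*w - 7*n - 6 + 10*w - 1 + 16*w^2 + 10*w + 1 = 6*n^2 + 9*n + 16*w^2 + w*(20 - 50*n) - 6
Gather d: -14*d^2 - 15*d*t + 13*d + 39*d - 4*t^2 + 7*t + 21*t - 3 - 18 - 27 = -14*d^2 + d*(52 - 15*t) - 4*t^2 + 28*t - 48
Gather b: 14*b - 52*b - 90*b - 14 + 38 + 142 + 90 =256 - 128*b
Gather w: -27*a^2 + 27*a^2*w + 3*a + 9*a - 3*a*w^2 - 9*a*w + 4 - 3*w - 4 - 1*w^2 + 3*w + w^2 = -27*a^2 - 3*a*w^2 + 12*a + w*(27*a^2 - 9*a)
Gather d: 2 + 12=14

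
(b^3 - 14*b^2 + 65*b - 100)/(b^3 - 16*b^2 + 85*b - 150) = (b - 4)/(b - 6)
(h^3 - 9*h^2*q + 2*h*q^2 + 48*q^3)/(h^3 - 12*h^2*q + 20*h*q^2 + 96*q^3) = (-h + 3*q)/(-h + 6*q)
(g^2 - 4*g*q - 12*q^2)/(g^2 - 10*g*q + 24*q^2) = (-g - 2*q)/(-g + 4*q)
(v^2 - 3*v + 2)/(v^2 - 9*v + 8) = (v - 2)/(v - 8)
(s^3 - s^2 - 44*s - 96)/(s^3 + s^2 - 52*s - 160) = (s + 3)/(s + 5)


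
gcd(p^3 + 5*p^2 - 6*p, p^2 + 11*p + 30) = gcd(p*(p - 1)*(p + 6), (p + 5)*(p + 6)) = p + 6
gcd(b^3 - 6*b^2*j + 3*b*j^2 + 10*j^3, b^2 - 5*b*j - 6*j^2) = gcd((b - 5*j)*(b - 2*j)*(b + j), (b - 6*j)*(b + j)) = b + j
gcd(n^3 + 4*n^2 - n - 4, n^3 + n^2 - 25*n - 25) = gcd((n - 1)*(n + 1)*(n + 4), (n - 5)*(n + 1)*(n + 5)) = n + 1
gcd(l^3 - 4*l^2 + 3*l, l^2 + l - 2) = l - 1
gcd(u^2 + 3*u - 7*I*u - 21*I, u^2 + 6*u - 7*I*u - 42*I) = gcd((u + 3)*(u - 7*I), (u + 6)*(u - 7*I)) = u - 7*I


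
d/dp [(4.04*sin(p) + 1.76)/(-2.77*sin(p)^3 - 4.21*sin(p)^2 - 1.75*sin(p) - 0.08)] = (22.3816*sin(p)^3 + 31.634*sin(p)^2 + 14.8192*sin(p) + 2.7568)*cos(p)/(7.6729*sin(p)^6 + 23.3234*sin(p)^5 + 27.4191*sin(p)^4 + 15.1782*sin(p)^3 + 3.7361*sin(p)^2 + 0.28*sin(p) + 0.0064)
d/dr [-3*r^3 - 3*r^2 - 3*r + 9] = -9*r^2 - 6*r - 3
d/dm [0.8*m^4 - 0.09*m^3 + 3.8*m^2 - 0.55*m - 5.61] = 3.2*m^3 - 0.27*m^2 + 7.6*m - 0.55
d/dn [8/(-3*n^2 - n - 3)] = 8*(6*n + 1)/(3*n^2 + n + 3)^2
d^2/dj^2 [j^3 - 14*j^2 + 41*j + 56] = 6*j - 28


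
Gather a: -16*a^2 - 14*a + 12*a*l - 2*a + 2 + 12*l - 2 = -16*a^2 + a*(12*l - 16) + 12*l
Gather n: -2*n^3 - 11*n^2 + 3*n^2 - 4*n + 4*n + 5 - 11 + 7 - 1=-2*n^3 - 8*n^2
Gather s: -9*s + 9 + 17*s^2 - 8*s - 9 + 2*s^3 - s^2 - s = 2*s^3 + 16*s^2 - 18*s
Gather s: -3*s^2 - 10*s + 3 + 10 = -3*s^2 - 10*s + 13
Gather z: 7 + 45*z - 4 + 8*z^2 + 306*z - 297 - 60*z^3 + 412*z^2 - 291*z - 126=-60*z^3 + 420*z^2 + 60*z - 420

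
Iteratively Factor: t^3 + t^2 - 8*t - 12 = (t + 2)*(t^2 - t - 6) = (t + 2)^2*(t - 3)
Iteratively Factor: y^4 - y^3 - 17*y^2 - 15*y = (y)*(y^3 - y^2 - 17*y - 15) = y*(y - 5)*(y^2 + 4*y + 3) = y*(y - 5)*(y + 1)*(y + 3)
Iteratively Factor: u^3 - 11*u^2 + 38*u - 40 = (u - 2)*(u^2 - 9*u + 20) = (u - 5)*(u - 2)*(u - 4)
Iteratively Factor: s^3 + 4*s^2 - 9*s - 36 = (s + 4)*(s^2 - 9) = (s - 3)*(s + 4)*(s + 3)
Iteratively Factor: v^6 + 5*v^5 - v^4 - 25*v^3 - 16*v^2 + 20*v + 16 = (v + 1)*(v^5 + 4*v^4 - 5*v^3 - 20*v^2 + 4*v + 16) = (v - 2)*(v + 1)*(v^4 + 6*v^3 + 7*v^2 - 6*v - 8) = (v - 2)*(v + 1)^2*(v^3 + 5*v^2 + 2*v - 8) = (v - 2)*(v - 1)*(v + 1)^2*(v^2 + 6*v + 8) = (v - 2)*(v - 1)*(v + 1)^2*(v + 2)*(v + 4)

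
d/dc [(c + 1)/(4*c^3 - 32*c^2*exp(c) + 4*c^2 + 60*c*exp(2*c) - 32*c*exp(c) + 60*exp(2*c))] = (4*c*exp(c) - c - 15*exp(2*c) + 4*exp(c))/(2*(c^4 - 16*c^3*exp(c) + 94*c^2*exp(2*c) - 240*c*exp(3*c) + 225*exp(4*c)))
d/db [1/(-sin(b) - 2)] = cos(b)/(sin(b) + 2)^2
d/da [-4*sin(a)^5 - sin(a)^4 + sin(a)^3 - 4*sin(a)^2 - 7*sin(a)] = (-20*sin(a)^4 - 4*sin(a)^3 + 3*sin(a)^2 - 8*sin(a) - 7)*cos(a)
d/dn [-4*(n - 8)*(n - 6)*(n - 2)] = -12*n^2 + 128*n - 304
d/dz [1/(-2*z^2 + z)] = (4*z - 1)/(z^2*(2*z - 1)^2)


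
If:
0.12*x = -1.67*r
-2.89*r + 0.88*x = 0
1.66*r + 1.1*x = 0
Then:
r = 0.00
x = 0.00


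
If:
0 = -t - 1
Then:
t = -1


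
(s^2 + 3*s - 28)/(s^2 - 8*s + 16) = (s + 7)/(s - 4)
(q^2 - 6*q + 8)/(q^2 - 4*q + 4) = (q - 4)/(q - 2)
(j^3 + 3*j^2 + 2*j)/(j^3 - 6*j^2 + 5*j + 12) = j*(j + 2)/(j^2 - 7*j + 12)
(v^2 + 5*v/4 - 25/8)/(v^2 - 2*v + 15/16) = 2*(2*v + 5)/(4*v - 3)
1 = 1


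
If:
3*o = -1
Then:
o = -1/3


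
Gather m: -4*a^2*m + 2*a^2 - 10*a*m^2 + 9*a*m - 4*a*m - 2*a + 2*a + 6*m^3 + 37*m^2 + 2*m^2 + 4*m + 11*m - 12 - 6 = 2*a^2 + 6*m^3 + m^2*(39 - 10*a) + m*(-4*a^2 + 5*a + 15) - 18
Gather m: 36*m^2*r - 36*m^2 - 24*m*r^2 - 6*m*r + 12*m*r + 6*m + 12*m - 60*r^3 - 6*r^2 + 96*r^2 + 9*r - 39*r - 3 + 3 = m^2*(36*r - 36) + m*(-24*r^2 + 6*r + 18) - 60*r^3 + 90*r^2 - 30*r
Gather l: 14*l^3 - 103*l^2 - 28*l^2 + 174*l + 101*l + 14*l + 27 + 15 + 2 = 14*l^3 - 131*l^2 + 289*l + 44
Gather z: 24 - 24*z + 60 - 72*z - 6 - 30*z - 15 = 63 - 126*z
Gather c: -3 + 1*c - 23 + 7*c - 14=8*c - 40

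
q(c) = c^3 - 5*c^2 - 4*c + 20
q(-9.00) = -1078.00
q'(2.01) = -11.98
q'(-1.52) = 18.13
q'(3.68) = -0.17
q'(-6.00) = 164.00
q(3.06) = -10.41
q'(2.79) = -8.55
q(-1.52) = 11.02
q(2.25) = -2.92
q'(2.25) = -11.31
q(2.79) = -8.36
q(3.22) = -11.34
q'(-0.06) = -3.39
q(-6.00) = -352.00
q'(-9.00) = 329.00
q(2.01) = -0.12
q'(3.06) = -6.51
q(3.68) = -12.60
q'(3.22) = -5.09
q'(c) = 3*c^2 - 10*c - 4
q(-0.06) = 20.22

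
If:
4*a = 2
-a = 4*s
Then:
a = 1/2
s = -1/8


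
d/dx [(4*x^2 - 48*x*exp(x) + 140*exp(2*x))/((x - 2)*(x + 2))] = 8*(-6*x^3*exp(x) + 35*x^2*exp(2*x) + 6*x^2*exp(x) - 35*x*exp(2*x) + 24*x*exp(x) - 4*x - 140*exp(2*x) + 24*exp(x))/(x^4 - 8*x^2 + 16)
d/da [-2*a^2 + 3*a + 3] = 3 - 4*a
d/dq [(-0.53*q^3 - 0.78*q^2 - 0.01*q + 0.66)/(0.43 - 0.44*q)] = (0.4664*q^3 - 0.3405*q^2 - 0.6708*q + 0.2861)/(0.1936*q^2 - 0.3784*q + 0.1849)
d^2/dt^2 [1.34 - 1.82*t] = 0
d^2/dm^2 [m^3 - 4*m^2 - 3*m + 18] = 6*m - 8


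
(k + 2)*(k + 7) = k^2 + 9*k + 14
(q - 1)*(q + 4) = q^2 + 3*q - 4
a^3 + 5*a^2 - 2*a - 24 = (a - 2)*(a + 3)*(a + 4)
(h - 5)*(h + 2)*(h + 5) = h^3 + 2*h^2 - 25*h - 50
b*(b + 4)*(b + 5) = b^3 + 9*b^2 + 20*b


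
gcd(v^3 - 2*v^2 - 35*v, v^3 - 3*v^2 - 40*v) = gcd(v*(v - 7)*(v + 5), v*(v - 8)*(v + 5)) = v^2 + 5*v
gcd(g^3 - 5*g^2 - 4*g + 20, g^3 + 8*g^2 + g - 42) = g - 2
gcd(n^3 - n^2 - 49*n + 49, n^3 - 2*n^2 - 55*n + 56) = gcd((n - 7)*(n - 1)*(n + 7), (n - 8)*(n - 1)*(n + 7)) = n^2 + 6*n - 7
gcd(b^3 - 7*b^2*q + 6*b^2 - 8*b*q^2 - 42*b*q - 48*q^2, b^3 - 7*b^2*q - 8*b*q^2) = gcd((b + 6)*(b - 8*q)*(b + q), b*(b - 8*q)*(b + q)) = -b^2 + 7*b*q + 8*q^2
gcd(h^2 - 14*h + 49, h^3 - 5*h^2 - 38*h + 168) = h - 7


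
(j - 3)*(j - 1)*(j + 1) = j^3 - 3*j^2 - j + 3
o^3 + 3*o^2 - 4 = (o - 1)*(o + 2)^2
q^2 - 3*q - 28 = (q - 7)*(q + 4)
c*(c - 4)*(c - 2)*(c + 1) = c^4 - 5*c^3 + 2*c^2 + 8*c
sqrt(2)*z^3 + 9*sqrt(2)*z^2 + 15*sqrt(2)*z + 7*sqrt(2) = (z + 1)*(z + 7)*(sqrt(2)*z + sqrt(2))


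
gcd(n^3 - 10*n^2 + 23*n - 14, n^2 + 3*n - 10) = n - 2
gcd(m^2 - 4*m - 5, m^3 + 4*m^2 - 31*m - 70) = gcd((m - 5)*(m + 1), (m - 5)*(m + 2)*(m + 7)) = m - 5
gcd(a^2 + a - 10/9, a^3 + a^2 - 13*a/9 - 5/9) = a + 5/3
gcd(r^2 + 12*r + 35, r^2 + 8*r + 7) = r + 7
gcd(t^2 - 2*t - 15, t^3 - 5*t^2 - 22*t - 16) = 1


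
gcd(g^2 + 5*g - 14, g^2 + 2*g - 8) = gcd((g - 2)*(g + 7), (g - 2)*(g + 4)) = g - 2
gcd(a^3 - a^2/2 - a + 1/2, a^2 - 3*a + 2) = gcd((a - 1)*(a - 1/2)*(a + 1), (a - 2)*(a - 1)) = a - 1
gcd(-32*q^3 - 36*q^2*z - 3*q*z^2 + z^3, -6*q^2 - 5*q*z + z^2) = q + z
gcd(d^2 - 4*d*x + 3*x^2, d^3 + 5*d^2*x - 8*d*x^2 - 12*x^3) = 1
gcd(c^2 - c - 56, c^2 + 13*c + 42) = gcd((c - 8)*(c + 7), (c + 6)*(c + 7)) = c + 7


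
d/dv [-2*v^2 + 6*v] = 6 - 4*v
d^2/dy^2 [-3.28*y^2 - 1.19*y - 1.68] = -6.56000000000000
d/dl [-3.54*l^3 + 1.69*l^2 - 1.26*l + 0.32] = -10.62*l^2 + 3.38*l - 1.26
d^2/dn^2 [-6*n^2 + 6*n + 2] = -12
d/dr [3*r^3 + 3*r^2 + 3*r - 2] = 9*r^2 + 6*r + 3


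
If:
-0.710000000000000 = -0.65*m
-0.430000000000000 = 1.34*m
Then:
No Solution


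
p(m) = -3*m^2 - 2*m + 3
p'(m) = -6*m - 2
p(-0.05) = 3.09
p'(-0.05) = -1.70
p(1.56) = -7.42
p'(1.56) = -11.36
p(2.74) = -25.00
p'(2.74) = -18.44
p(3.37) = -37.81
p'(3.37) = -22.22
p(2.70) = -24.27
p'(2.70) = -18.20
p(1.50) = -6.75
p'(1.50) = -11.00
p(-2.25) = -7.69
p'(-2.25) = 11.50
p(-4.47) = -48.00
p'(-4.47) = 24.82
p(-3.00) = -18.00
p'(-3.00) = 16.00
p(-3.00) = -18.00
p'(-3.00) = 16.00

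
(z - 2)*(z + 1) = z^2 - z - 2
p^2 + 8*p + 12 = (p + 2)*(p + 6)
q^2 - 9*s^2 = (q - 3*s)*(q + 3*s)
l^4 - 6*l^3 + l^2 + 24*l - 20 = (l - 5)*(l - 2)*(l - 1)*(l + 2)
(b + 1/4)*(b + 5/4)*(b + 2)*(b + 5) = b^4 + 17*b^3/2 + 333*b^2/16 + 275*b/16 + 25/8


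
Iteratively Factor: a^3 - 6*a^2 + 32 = (a + 2)*(a^2 - 8*a + 16) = (a - 4)*(a + 2)*(a - 4)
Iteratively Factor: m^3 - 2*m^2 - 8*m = (m - 4)*(m^2 + 2*m) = m*(m - 4)*(m + 2)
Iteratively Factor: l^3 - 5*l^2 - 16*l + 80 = (l - 4)*(l^2 - l - 20) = (l - 5)*(l - 4)*(l + 4)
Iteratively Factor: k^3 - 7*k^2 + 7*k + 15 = (k + 1)*(k^2 - 8*k + 15) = (k - 3)*(k + 1)*(k - 5)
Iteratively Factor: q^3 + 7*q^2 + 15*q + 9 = (q + 3)*(q^2 + 4*q + 3) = (q + 1)*(q + 3)*(q + 3)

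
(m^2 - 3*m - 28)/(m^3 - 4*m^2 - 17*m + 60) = (m - 7)/(m^2 - 8*m + 15)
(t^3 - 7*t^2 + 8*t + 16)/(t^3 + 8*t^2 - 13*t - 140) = (t^2 - 3*t - 4)/(t^2 + 12*t + 35)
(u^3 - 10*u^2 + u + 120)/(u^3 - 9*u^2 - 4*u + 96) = (u - 5)/(u - 4)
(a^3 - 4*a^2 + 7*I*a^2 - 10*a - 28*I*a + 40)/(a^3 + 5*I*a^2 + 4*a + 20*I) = (a - 4)/(a - 2*I)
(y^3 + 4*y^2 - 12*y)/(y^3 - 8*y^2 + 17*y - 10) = y*(y + 6)/(y^2 - 6*y + 5)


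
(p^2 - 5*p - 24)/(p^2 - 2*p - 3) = (-p^2 + 5*p + 24)/(-p^2 + 2*p + 3)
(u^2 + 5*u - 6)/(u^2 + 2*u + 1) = (u^2 + 5*u - 6)/(u^2 + 2*u + 1)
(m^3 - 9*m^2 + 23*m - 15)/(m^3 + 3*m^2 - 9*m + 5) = (m^2 - 8*m + 15)/(m^2 + 4*m - 5)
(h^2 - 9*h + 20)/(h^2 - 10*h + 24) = (h - 5)/(h - 6)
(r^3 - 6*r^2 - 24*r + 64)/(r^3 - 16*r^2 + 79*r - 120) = (r^2 + 2*r - 8)/(r^2 - 8*r + 15)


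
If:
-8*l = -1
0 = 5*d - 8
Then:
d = 8/5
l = 1/8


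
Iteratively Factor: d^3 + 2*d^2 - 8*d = (d + 4)*(d^2 - 2*d) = d*(d + 4)*(d - 2)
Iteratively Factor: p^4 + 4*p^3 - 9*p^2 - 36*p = (p + 4)*(p^3 - 9*p) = (p + 3)*(p + 4)*(p^2 - 3*p) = (p - 3)*(p + 3)*(p + 4)*(p)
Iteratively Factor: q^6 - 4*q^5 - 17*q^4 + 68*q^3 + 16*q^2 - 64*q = (q - 4)*(q^5 - 17*q^3 + 16*q) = (q - 4)*(q - 1)*(q^4 + q^3 - 16*q^2 - 16*q) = (q - 4)*(q - 1)*(q + 1)*(q^3 - 16*q) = (q - 4)*(q - 1)*(q + 1)*(q + 4)*(q^2 - 4*q) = q*(q - 4)*(q - 1)*(q + 1)*(q + 4)*(q - 4)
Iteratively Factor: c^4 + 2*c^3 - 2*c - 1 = (c + 1)*(c^3 + c^2 - c - 1) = (c - 1)*(c + 1)*(c^2 + 2*c + 1) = (c - 1)*(c + 1)^2*(c + 1)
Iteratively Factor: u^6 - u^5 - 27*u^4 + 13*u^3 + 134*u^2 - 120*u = (u)*(u^5 - u^4 - 27*u^3 + 13*u^2 + 134*u - 120) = u*(u - 2)*(u^4 + u^3 - 25*u^2 - 37*u + 60) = u*(u - 2)*(u - 1)*(u^3 + 2*u^2 - 23*u - 60) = u*(u - 5)*(u - 2)*(u - 1)*(u^2 + 7*u + 12) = u*(u - 5)*(u - 2)*(u - 1)*(u + 3)*(u + 4)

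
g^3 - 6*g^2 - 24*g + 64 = (g - 8)*(g - 2)*(g + 4)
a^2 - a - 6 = (a - 3)*(a + 2)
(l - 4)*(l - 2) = l^2 - 6*l + 8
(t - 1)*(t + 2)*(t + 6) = t^3 + 7*t^2 + 4*t - 12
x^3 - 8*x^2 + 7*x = x*(x - 7)*(x - 1)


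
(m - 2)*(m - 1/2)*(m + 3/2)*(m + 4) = m^4 + 3*m^3 - 27*m^2/4 - 19*m/2 + 6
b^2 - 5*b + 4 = (b - 4)*(b - 1)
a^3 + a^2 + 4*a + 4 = (a + 1)*(a - 2*I)*(a + 2*I)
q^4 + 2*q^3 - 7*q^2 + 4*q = q*(q - 1)^2*(q + 4)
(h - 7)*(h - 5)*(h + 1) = h^3 - 11*h^2 + 23*h + 35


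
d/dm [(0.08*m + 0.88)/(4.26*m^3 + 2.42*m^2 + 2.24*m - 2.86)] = (0.3408*m^3 + 0.1936*m^2 + 0.1792*m - (0.08*m + 0.88)*(12.78*m^2 + 4.84*m + 2.24) - 0.2288)/(4.26*m^3 + 2.42*m^2 + 2.24*m - 2.86)^2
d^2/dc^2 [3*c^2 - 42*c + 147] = 6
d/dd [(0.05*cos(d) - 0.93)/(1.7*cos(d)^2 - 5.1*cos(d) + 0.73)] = (0.085*cos(d)^2 - 3.162*cos(d) + 4.7065)*sin(d)/(2.89*cos(d)^4 - 17.34*cos(d)^3 + 28.492*cos(d)^2 - 7.446*cos(d) + 0.5329)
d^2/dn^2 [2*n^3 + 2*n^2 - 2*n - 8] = 12*n + 4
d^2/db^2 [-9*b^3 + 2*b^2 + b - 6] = 4 - 54*b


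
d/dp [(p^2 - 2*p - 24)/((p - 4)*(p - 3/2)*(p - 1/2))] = 4*(-4*p^4 + 16*p^3 + 275*p^2 - 1176*p + 864)/(16*p^6 - 192*p^5 + 856*p^4 - 1776*p^3 + 1801*p^2 - 840*p + 144)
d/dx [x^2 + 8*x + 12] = 2*x + 8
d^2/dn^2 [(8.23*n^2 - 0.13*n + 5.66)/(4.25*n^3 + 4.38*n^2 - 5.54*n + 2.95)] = (297.30875*n^6 - 14.0887499999999*n^5 + 2374.9374*n^4 + 629.499198*n^3 - 766.566456*n^2 - 1239.741312*n + 340.157162)/(76.765625*n^9 + 237.34125*n^8 - 55.59765*n^7 - 374.881803*n^6 + 401.958672*n^5 + 156.323064*n^4 - 488.568629*n^3 + 385.97151*n^2 - 144.63555*n + 25.672375)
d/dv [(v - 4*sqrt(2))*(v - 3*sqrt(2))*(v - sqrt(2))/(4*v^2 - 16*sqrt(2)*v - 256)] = (v^4 - 8*sqrt(2)*v^3 - 166*v^2 + 1072*sqrt(2)*v - 2624)/(4*(v^4 - 8*sqrt(2)*v^3 - 96*v^2 + 512*sqrt(2)*v + 4096))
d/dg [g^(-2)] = -2/g^3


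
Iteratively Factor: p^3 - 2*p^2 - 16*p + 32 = (p + 4)*(p^2 - 6*p + 8) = (p - 4)*(p + 4)*(p - 2)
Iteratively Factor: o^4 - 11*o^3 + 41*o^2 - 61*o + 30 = (o - 1)*(o^3 - 10*o^2 + 31*o - 30) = (o - 3)*(o - 1)*(o^2 - 7*o + 10) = (o - 5)*(o - 3)*(o - 1)*(o - 2)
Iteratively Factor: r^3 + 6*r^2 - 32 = (r + 4)*(r^2 + 2*r - 8) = (r - 2)*(r + 4)*(r + 4)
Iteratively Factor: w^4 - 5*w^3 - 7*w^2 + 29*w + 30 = (w - 3)*(w^3 - 2*w^2 - 13*w - 10) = (w - 3)*(w + 2)*(w^2 - 4*w - 5) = (w - 3)*(w + 1)*(w + 2)*(w - 5)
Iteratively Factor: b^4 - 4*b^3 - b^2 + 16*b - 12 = (b + 2)*(b^3 - 6*b^2 + 11*b - 6) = (b - 1)*(b + 2)*(b^2 - 5*b + 6) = (b - 3)*(b - 1)*(b + 2)*(b - 2)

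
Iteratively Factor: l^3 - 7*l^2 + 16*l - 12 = (l - 3)*(l^2 - 4*l + 4) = (l - 3)*(l - 2)*(l - 2)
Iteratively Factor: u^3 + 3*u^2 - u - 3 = (u - 1)*(u^2 + 4*u + 3) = (u - 1)*(u + 1)*(u + 3)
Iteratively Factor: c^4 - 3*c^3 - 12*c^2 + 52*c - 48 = (c - 3)*(c^3 - 12*c + 16) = (c - 3)*(c - 2)*(c^2 + 2*c - 8) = (c - 3)*(c - 2)^2*(c + 4)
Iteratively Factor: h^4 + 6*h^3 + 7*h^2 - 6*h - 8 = (h + 4)*(h^3 + 2*h^2 - h - 2) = (h - 1)*(h + 4)*(h^2 + 3*h + 2) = (h - 1)*(h + 1)*(h + 4)*(h + 2)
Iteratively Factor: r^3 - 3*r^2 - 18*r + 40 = (r - 2)*(r^2 - r - 20) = (r - 5)*(r - 2)*(r + 4)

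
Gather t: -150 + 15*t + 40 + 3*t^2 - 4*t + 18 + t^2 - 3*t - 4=4*t^2 + 8*t - 96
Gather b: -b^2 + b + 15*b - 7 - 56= -b^2 + 16*b - 63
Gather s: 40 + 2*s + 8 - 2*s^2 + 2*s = -2*s^2 + 4*s + 48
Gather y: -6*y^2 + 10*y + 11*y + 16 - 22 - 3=-6*y^2 + 21*y - 9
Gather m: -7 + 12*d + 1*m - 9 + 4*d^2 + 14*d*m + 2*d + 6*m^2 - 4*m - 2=4*d^2 + 14*d + 6*m^2 + m*(14*d - 3) - 18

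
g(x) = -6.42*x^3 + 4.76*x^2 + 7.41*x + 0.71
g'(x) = -19.26*x^2 + 9.52*x + 7.41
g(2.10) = -22.19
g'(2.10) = -57.53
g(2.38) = -41.24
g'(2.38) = -79.03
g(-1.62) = 28.49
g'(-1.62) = -58.56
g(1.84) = -9.53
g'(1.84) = -40.28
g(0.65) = 5.77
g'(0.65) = 5.46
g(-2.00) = 56.29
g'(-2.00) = -88.67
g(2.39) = -42.04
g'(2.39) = -79.85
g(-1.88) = 46.26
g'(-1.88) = -78.56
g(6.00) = -1170.19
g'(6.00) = -628.83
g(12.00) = -10318.69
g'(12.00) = -2651.79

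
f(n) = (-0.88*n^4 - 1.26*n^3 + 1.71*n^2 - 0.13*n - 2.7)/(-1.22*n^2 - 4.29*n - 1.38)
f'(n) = (2.44*n + 4.29)*(-0.88*n^4 - 1.26*n^3 + 1.71*n^2 - 0.13*n - 2.7)/(-1.22*n^2 - 4.29*n - 1.38)^2 + (-3.52*n^3 - 3.78*n^2 + 3.42*n - 0.13)/(-1.22*n^2 - 4.29*n - 1.38) = (2.1472*n^5 + 12.8628*n^4 + 15.6684*n^3 - 2.2781*n^2 - 11.3076*n - 11.4036)/(1.4884*n^4 + 10.4676*n^3 + 21.7713*n^2 + 11.8404*n + 1.9044)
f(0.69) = 0.53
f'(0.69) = -0.49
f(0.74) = 0.50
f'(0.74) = -0.38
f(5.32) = 14.47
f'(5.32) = 6.28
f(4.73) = 11.00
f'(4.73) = 5.45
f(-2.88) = -21.71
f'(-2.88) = 119.36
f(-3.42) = 53.43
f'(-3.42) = 134.86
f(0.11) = 1.44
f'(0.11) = -3.63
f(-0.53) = -3.69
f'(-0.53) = -24.57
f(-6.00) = 41.34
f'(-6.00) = -8.98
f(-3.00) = -47.41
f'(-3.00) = 380.96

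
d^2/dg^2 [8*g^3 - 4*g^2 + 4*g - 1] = 48*g - 8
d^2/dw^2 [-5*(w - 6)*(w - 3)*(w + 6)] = 30 - 30*w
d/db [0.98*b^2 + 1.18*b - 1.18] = 1.96*b + 1.18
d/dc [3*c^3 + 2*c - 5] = 9*c^2 + 2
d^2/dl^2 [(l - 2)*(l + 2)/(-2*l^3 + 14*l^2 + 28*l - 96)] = (-l^3 - 6*l^2 - 42*l + 22)/(l^6 - 15*l^5 + 3*l^4 + 595*l^3 - 72*l^2 - 8640*l - 13824)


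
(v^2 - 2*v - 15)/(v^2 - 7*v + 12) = (v^2 - 2*v - 15)/(v^2 - 7*v + 12)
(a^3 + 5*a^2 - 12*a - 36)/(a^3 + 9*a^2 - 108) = (a + 2)/(a + 6)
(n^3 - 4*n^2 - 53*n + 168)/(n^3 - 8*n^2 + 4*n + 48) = (n^3 - 4*n^2 - 53*n + 168)/(n^3 - 8*n^2 + 4*n + 48)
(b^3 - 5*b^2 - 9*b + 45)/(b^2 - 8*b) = (b^3 - 5*b^2 - 9*b + 45)/(b*(b - 8))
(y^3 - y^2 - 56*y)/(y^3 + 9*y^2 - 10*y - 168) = y*(y - 8)/(y^2 + 2*y - 24)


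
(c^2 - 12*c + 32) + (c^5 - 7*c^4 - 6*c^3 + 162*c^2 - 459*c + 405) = c^5 - 7*c^4 - 6*c^3 + 163*c^2 - 471*c + 437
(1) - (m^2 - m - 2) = -m^2 + m + 3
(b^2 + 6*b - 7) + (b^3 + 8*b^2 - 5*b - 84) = b^3 + 9*b^2 + b - 91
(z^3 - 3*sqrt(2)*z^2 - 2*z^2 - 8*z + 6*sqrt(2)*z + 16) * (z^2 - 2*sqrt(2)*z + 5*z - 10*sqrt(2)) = z^5 - 5*sqrt(2)*z^4 + 3*z^4 - 15*sqrt(2)*z^3 - 6*z^3 + 12*z^2 + 66*sqrt(2)*z^2 - 40*z + 48*sqrt(2)*z - 160*sqrt(2)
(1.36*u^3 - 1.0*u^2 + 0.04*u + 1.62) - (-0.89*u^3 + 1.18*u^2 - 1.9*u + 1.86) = 2.25*u^3 - 2.18*u^2 + 1.94*u - 0.24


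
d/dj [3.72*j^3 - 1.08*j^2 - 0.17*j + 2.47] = 11.16*j^2 - 2.16*j - 0.17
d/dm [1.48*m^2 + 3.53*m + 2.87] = 2.96*m + 3.53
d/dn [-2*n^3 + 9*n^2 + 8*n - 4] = -6*n^2 + 18*n + 8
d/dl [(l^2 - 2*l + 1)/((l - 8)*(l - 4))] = 2*(-5*l^2 + 31*l - 26)/(l^4 - 24*l^3 + 208*l^2 - 768*l + 1024)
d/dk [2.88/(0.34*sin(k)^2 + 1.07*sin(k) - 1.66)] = -(1.9584*sin(k) + 3.0816)*cos(k)/(0.34*sin(k)^2 + 1.07*sin(k) - 1.66)^2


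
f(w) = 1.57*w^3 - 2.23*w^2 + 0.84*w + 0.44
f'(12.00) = 625.56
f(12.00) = 2402.36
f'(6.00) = 143.64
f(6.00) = 264.32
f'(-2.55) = 42.84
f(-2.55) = -42.24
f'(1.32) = 3.16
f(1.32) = 1.27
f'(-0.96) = 9.46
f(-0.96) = -3.81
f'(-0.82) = 7.66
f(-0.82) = -2.61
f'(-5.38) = 161.16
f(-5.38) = -313.11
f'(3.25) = 36.09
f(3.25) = 33.51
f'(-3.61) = 78.32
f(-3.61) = -105.52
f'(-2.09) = 30.74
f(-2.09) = -25.39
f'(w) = 4.71*w^2 - 4.46*w + 0.84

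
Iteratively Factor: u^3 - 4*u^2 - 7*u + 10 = (u - 5)*(u^2 + u - 2) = (u - 5)*(u - 1)*(u + 2)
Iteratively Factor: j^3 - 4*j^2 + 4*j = (j - 2)*(j^2 - 2*j) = (j - 2)^2*(j)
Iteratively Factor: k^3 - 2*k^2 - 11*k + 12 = (k + 3)*(k^2 - 5*k + 4) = (k - 1)*(k + 3)*(k - 4)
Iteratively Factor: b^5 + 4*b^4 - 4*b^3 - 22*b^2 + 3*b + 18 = (b + 1)*(b^4 + 3*b^3 - 7*b^2 - 15*b + 18) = (b - 1)*(b + 1)*(b^3 + 4*b^2 - 3*b - 18) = (b - 1)*(b + 1)*(b + 3)*(b^2 + b - 6) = (b - 1)*(b + 1)*(b + 3)^2*(b - 2)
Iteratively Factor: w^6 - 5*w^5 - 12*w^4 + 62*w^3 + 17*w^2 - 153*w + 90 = (w + 3)*(w^5 - 8*w^4 + 12*w^3 + 26*w^2 - 61*w + 30) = (w + 2)*(w + 3)*(w^4 - 10*w^3 + 32*w^2 - 38*w + 15) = (w - 1)*(w + 2)*(w + 3)*(w^3 - 9*w^2 + 23*w - 15) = (w - 3)*(w - 1)*(w + 2)*(w + 3)*(w^2 - 6*w + 5) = (w - 5)*(w - 3)*(w - 1)*(w + 2)*(w + 3)*(w - 1)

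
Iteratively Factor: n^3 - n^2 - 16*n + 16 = (n - 4)*(n^2 + 3*n - 4) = (n - 4)*(n + 4)*(n - 1)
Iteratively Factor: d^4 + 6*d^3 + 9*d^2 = (d)*(d^3 + 6*d^2 + 9*d) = d*(d + 3)*(d^2 + 3*d) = d^2*(d + 3)*(d + 3)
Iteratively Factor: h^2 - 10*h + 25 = (h - 5)*(h - 5)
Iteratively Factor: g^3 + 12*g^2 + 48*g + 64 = (g + 4)*(g^2 + 8*g + 16) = (g + 4)^2*(g + 4)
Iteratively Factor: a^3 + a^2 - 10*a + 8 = (a - 1)*(a^2 + 2*a - 8) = (a - 1)*(a + 4)*(a - 2)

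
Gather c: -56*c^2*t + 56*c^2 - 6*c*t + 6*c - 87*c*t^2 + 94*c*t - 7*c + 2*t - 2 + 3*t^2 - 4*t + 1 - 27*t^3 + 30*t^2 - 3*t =c^2*(56 - 56*t) + c*(-87*t^2 + 88*t - 1) - 27*t^3 + 33*t^2 - 5*t - 1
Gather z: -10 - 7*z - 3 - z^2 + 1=-z^2 - 7*z - 12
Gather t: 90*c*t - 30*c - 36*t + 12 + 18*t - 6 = -30*c + t*(90*c - 18) + 6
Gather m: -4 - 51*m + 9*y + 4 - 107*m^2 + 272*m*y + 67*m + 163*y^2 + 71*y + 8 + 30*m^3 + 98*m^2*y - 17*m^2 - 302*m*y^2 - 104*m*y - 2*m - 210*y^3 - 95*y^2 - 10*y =30*m^3 + m^2*(98*y - 124) + m*(-302*y^2 + 168*y + 14) - 210*y^3 + 68*y^2 + 70*y + 8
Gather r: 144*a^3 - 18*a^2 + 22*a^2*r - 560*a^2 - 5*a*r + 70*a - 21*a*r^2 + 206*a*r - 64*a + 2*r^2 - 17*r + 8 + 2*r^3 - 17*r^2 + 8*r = 144*a^3 - 578*a^2 + 6*a + 2*r^3 + r^2*(-21*a - 15) + r*(22*a^2 + 201*a - 9) + 8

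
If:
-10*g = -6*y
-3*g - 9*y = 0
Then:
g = 0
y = 0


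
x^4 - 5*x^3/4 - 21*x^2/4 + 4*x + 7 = (x - 2)^2*(x + 1)*(x + 7/4)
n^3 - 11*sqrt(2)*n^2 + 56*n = n*(n - 7*sqrt(2))*(n - 4*sqrt(2))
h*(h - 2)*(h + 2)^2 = h^4 + 2*h^3 - 4*h^2 - 8*h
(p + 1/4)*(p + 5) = p^2 + 21*p/4 + 5/4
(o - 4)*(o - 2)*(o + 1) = o^3 - 5*o^2 + 2*o + 8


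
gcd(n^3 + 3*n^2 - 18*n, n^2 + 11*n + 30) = n + 6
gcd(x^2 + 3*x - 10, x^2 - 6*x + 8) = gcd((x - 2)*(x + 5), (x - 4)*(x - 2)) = x - 2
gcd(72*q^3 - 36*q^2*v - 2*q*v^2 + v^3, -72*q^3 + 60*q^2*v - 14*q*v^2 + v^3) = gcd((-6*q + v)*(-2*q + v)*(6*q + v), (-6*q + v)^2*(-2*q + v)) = 12*q^2 - 8*q*v + v^2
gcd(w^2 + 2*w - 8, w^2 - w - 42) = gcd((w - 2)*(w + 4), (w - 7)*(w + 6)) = 1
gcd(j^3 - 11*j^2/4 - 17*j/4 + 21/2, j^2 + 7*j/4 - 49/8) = j - 7/4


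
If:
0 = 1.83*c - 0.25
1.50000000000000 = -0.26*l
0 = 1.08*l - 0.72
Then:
No Solution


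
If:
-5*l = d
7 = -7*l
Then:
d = 5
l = -1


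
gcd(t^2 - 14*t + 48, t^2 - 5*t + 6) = 1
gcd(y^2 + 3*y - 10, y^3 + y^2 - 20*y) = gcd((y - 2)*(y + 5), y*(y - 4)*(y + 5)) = y + 5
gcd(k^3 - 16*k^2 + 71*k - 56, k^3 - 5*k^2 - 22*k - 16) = k - 8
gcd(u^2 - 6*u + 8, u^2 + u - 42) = 1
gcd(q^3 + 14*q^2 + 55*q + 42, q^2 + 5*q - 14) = q + 7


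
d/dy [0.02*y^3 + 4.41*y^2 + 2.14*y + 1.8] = 0.06*y^2 + 8.82*y + 2.14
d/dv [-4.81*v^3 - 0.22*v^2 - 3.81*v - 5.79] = -14.43*v^2 - 0.44*v - 3.81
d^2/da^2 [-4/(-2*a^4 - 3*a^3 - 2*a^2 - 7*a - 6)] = 8*(-(12*a^2 + 9*a + 2)*(2*a^4 + 3*a^3 + 2*a^2 + 7*a + 6) + (8*a^3 + 9*a^2 + 4*a + 7)^2)/(2*a^4 + 3*a^3 + 2*a^2 + 7*a + 6)^3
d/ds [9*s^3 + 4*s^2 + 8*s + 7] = 27*s^2 + 8*s + 8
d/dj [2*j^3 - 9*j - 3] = 6*j^2 - 9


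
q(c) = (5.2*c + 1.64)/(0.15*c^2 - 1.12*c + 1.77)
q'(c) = (1.12 - 0.3*c)*(5.2*c + 1.64)/(0.15*c^2 - 1.12*c + 1.77)^2 + 5.2/(0.15*c^2 - 1.12*c + 1.77)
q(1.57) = 25.71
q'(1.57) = 57.39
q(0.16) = 1.55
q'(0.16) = 4.30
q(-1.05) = -1.23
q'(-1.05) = 1.11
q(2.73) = -93.34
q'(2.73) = 134.94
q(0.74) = 5.36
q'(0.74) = 9.79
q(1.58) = 26.29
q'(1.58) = 59.18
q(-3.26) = -2.18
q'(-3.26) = 0.09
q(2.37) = -333.55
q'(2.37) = 3134.39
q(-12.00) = -1.65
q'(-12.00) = -0.07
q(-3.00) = -2.15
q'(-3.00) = 0.13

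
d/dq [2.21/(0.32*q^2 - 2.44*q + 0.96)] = (5.3924 - 1.4144*q)/(0.32*q^2 - 2.44*q + 0.96)^2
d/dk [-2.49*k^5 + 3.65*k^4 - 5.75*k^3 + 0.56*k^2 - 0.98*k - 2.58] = -12.45*k^4 + 14.6*k^3 - 17.25*k^2 + 1.12*k - 0.98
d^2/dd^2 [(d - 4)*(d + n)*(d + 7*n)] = 6*d + 16*n - 8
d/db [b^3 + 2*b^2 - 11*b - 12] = 3*b^2 + 4*b - 11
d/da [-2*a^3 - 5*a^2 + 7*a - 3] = -6*a^2 - 10*a + 7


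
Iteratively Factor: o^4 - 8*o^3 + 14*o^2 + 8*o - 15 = (o - 1)*(o^3 - 7*o^2 + 7*o + 15) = (o - 5)*(o - 1)*(o^2 - 2*o - 3) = (o - 5)*(o - 1)*(o + 1)*(o - 3)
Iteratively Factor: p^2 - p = (p - 1)*(p)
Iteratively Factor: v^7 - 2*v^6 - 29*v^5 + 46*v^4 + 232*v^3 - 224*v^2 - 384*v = (v - 2)*(v^6 - 29*v^4 - 12*v^3 + 208*v^2 + 192*v) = (v - 2)*(v + 1)*(v^5 - v^4 - 28*v^3 + 16*v^2 + 192*v) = (v - 2)*(v + 1)*(v + 4)*(v^4 - 5*v^3 - 8*v^2 + 48*v) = v*(v - 2)*(v + 1)*(v + 4)*(v^3 - 5*v^2 - 8*v + 48) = v*(v - 4)*(v - 2)*(v + 1)*(v + 4)*(v^2 - v - 12) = v*(v - 4)^2*(v - 2)*(v + 1)*(v + 4)*(v + 3)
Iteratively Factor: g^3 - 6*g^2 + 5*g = (g - 1)*(g^2 - 5*g) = (g - 5)*(g - 1)*(g)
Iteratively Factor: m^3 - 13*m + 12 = (m - 3)*(m^2 + 3*m - 4) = (m - 3)*(m - 1)*(m + 4)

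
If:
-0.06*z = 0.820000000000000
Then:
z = -13.67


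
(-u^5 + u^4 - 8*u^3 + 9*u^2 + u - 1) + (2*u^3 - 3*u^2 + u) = -u^5 + u^4 - 6*u^3 + 6*u^2 + 2*u - 1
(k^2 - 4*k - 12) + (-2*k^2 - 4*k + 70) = -k^2 - 8*k + 58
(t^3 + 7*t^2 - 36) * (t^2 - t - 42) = t^5 + 6*t^4 - 49*t^3 - 330*t^2 + 36*t + 1512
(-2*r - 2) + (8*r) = 6*r - 2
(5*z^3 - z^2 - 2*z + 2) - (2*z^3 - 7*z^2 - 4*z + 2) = 3*z^3 + 6*z^2 + 2*z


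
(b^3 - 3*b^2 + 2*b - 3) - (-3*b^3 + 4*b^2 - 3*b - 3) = 4*b^3 - 7*b^2 + 5*b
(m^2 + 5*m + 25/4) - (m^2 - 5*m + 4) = 10*m + 9/4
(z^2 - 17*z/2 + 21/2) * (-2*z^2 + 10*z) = -2*z^4 + 27*z^3 - 106*z^2 + 105*z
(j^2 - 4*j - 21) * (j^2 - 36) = j^4 - 4*j^3 - 57*j^2 + 144*j + 756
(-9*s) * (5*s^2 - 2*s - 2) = -45*s^3 + 18*s^2 + 18*s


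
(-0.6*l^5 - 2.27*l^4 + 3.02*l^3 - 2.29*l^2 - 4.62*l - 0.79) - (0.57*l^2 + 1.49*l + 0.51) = -0.6*l^5 - 2.27*l^4 + 3.02*l^3 - 2.86*l^2 - 6.11*l - 1.3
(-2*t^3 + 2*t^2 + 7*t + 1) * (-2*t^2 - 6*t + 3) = 4*t^5 + 8*t^4 - 32*t^3 - 38*t^2 + 15*t + 3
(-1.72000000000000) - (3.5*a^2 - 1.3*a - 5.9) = -3.5*a^2 + 1.3*a + 4.18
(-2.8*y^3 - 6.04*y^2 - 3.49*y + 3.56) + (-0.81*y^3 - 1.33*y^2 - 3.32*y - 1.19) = -3.61*y^3 - 7.37*y^2 - 6.81*y + 2.37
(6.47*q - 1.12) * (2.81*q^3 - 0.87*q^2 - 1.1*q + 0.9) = 18.1807*q^4 - 8.7761*q^3 - 6.1426*q^2 + 7.055*q - 1.008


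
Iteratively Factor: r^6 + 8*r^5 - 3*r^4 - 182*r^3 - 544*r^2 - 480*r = (r - 5)*(r^5 + 13*r^4 + 62*r^3 + 128*r^2 + 96*r) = (r - 5)*(r + 3)*(r^4 + 10*r^3 + 32*r^2 + 32*r) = (r - 5)*(r + 3)*(r + 4)*(r^3 + 6*r^2 + 8*r) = (r - 5)*(r + 3)*(r + 4)^2*(r^2 + 2*r) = r*(r - 5)*(r + 3)*(r + 4)^2*(r + 2)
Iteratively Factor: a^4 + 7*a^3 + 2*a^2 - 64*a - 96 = (a + 4)*(a^3 + 3*a^2 - 10*a - 24) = (a - 3)*(a + 4)*(a^2 + 6*a + 8) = (a - 3)*(a + 2)*(a + 4)*(a + 4)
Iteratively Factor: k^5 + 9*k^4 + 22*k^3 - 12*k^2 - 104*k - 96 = (k + 2)*(k^4 + 7*k^3 + 8*k^2 - 28*k - 48) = (k + 2)*(k + 3)*(k^3 + 4*k^2 - 4*k - 16) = (k - 2)*(k + 2)*(k + 3)*(k^2 + 6*k + 8) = (k - 2)*(k + 2)^2*(k + 3)*(k + 4)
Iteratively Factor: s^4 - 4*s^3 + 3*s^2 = (s - 1)*(s^3 - 3*s^2) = (s - 3)*(s - 1)*(s^2) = s*(s - 3)*(s - 1)*(s)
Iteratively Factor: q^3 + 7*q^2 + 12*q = (q)*(q^2 + 7*q + 12) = q*(q + 4)*(q + 3)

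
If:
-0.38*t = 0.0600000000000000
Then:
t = -0.16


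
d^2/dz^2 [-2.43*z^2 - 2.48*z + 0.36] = -4.86000000000000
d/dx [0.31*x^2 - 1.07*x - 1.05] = 0.62*x - 1.07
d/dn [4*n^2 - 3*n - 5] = 8*n - 3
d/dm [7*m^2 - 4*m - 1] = 14*m - 4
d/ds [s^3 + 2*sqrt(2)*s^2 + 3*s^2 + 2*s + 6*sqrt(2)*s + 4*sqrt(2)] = 3*s^2 + 4*sqrt(2)*s + 6*s + 2 + 6*sqrt(2)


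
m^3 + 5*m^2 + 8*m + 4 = (m + 1)*(m + 2)^2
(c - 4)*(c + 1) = c^2 - 3*c - 4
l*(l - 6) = l^2 - 6*l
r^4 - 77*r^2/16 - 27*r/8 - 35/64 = (r - 5/2)*(r + 1/4)*(r + 1/2)*(r + 7/4)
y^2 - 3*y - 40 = (y - 8)*(y + 5)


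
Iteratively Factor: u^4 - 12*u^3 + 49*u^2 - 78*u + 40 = (u - 5)*(u^3 - 7*u^2 + 14*u - 8) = (u - 5)*(u - 4)*(u^2 - 3*u + 2) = (u - 5)*(u - 4)*(u - 2)*(u - 1)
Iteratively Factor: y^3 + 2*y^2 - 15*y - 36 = (y + 3)*(y^2 - y - 12) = (y - 4)*(y + 3)*(y + 3)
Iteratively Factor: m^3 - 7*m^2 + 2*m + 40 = (m + 2)*(m^2 - 9*m + 20) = (m - 5)*(m + 2)*(m - 4)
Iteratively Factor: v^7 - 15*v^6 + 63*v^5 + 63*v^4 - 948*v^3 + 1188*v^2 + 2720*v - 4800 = (v - 4)*(v^6 - 11*v^5 + 19*v^4 + 139*v^3 - 392*v^2 - 380*v + 1200) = (v - 4)*(v + 2)*(v^5 - 13*v^4 + 45*v^3 + 49*v^2 - 490*v + 600) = (v - 4)^2*(v + 2)*(v^4 - 9*v^3 + 9*v^2 + 85*v - 150) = (v - 5)*(v - 4)^2*(v + 2)*(v^3 - 4*v^2 - 11*v + 30) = (v - 5)*(v - 4)^2*(v + 2)*(v + 3)*(v^2 - 7*v + 10) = (v - 5)*(v - 4)^2*(v - 2)*(v + 2)*(v + 3)*(v - 5)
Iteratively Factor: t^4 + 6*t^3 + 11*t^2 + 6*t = (t + 1)*(t^3 + 5*t^2 + 6*t) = t*(t + 1)*(t^2 + 5*t + 6) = t*(t + 1)*(t + 2)*(t + 3)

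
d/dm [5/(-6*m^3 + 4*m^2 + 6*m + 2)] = 5*(9*m^2 - 4*m - 3)/(2*(-3*m^3 + 2*m^2 + 3*m + 1)^2)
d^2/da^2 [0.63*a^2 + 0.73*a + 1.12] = 1.26000000000000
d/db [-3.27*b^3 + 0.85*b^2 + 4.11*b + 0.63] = -9.81*b^2 + 1.7*b + 4.11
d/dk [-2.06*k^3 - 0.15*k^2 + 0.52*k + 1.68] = -6.18*k^2 - 0.3*k + 0.52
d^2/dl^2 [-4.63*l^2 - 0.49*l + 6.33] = -9.26000000000000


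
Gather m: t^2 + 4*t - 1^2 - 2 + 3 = t^2 + 4*t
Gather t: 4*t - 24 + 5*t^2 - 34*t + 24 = 5*t^2 - 30*t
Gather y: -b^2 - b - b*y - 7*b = -b^2 - b*y - 8*b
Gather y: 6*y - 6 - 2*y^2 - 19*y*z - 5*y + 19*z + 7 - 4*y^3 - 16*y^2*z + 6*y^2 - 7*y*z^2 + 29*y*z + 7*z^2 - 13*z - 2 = -4*y^3 + y^2*(4 - 16*z) + y*(-7*z^2 + 10*z + 1) + 7*z^2 + 6*z - 1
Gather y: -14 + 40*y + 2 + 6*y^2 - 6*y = 6*y^2 + 34*y - 12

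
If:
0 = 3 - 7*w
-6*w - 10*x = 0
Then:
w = 3/7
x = -9/35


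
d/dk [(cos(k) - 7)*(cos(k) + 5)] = 2*(1 - cos(k))*sin(k)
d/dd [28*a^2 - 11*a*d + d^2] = -11*a + 2*d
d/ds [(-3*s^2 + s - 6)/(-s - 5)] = (3*s^2 + 30*s - 11)/(s^2 + 10*s + 25)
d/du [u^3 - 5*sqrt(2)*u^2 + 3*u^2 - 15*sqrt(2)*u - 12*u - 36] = 3*u^2 - 10*sqrt(2)*u + 6*u - 15*sqrt(2) - 12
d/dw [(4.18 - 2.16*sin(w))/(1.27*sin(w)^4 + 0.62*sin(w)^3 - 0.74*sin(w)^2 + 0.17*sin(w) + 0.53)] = (8.2296*sin(w)^4 - 18.556*sin(w)^3 - 9.3732*sin(w)^2 + 6.1864*sin(w) - 1.8554)*cos(w)/(1.6129*sin(w)^8 + 1.5748*sin(w)^7 - 1.4952*sin(w)^6 - 0.4858*sin(w)^5 + 2.1046*sin(w)^4 + 0.4056*sin(w)^3 - 0.7555*sin(w)^2 + 0.1802*sin(w) + 0.2809)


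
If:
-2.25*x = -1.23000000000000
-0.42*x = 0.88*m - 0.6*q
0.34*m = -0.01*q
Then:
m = -0.01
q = 0.37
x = 0.55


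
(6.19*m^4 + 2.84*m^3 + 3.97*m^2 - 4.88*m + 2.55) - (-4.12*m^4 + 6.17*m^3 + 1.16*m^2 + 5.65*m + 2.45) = 10.31*m^4 - 3.33*m^3 + 2.81*m^2 - 10.53*m + 0.0999999999999996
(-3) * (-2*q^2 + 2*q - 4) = 6*q^2 - 6*q + 12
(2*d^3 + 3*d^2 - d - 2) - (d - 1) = 2*d^3 + 3*d^2 - 2*d - 1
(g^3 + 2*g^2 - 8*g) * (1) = g^3 + 2*g^2 - 8*g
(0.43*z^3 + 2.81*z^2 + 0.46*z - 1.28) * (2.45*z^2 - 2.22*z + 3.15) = 1.0535*z^5 + 5.9299*z^4 - 3.7567*z^3 + 4.6943*z^2 + 4.2906*z - 4.032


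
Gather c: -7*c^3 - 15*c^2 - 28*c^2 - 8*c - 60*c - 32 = -7*c^3 - 43*c^2 - 68*c - 32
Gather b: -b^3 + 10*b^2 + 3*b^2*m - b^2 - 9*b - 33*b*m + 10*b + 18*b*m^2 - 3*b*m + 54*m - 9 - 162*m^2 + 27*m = -b^3 + b^2*(3*m + 9) + b*(18*m^2 - 36*m + 1) - 162*m^2 + 81*m - 9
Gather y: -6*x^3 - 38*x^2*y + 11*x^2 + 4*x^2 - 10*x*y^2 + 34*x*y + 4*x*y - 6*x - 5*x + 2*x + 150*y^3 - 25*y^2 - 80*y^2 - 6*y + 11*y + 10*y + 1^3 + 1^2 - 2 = -6*x^3 + 15*x^2 - 9*x + 150*y^3 + y^2*(-10*x - 105) + y*(-38*x^2 + 38*x + 15)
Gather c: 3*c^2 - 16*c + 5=3*c^2 - 16*c + 5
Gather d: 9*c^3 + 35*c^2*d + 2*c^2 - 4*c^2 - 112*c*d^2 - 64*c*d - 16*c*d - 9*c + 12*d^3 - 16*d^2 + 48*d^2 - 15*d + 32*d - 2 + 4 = 9*c^3 - 2*c^2 - 9*c + 12*d^3 + d^2*(32 - 112*c) + d*(35*c^2 - 80*c + 17) + 2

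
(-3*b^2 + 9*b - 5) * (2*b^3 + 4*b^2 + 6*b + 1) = -6*b^5 + 6*b^4 + 8*b^3 + 31*b^2 - 21*b - 5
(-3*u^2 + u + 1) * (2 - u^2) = 3*u^4 - u^3 - 7*u^2 + 2*u + 2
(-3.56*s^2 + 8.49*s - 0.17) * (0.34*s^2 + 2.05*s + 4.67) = -1.2104*s^4 - 4.4114*s^3 + 0.721499999999999*s^2 + 39.2998*s - 0.7939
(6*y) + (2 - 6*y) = 2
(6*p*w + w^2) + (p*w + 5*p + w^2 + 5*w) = 7*p*w + 5*p + 2*w^2 + 5*w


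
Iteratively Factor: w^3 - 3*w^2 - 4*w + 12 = (w - 2)*(w^2 - w - 6) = (w - 2)*(w + 2)*(w - 3)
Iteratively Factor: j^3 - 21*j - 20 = (j + 1)*(j^2 - j - 20) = (j + 1)*(j + 4)*(j - 5)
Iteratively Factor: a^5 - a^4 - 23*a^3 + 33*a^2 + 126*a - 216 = (a - 2)*(a^4 + a^3 - 21*a^2 - 9*a + 108) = (a - 3)*(a - 2)*(a^3 + 4*a^2 - 9*a - 36) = (a - 3)*(a - 2)*(a + 4)*(a^2 - 9) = (a - 3)*(a - 2)*(a + 3)*(a + 4)*(a - 3)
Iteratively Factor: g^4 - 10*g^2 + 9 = (g + 1)*(g^3 - g^2 - 9*g + 9) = (g + 1)*(g + 3)*(g^2 - 4*g + 3) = (g - 1)*(g + 1)*(g + 3)*(g - 3)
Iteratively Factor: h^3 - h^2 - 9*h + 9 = (h - 3)*(h^2 + 2*h - 3) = (h - 3)*(h + 3)*(h - 1)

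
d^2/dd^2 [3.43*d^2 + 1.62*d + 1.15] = 6.86000000000000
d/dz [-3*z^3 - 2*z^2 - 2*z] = -9*z^2 - 4*z - 2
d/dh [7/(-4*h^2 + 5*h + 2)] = 7*(8*h - 5)/(-4*h^2 + 5*h + 2)^2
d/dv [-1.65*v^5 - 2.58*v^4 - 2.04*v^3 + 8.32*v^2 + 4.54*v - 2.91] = -8.25*v^4 - 10.32*v^3 - 6.12*v^2 + 16.64*v + 4.54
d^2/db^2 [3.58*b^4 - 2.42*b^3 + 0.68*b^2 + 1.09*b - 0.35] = 42.96*b^2 - 14.52*b + 1.36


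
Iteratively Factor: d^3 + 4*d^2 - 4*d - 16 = (d - 2)*(d^2 + 6*d + 8) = (d - 2)*(d + 4)*(d + 2)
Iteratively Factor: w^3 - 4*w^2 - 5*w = (w - 5)*(w^2 + w) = (w - 5)*(w + 1)*(w)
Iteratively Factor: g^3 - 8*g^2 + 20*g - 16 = (g - 2)*(g^2 - 6*g + 8) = (g - 4)*(g - 2)*(g - 2)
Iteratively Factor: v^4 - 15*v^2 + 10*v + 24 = (v - 3)*(v^3 + 3*v^2 - 6*v - 8) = (v - 3)*(v + 1)*(v^2 + 2*v - 8) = (v - 3)*(v - 2)*(v + 1)*(v + 4)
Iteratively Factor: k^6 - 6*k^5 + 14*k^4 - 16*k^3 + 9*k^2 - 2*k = (k - 1)*(k^5 - 5*k^4 + 9*k^3 - 7*k^2 + 2*k) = (k - 1)^2*(k^4 - 4*k^3 + 5*k^2 - 2*k) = (k - 1)^3*(k^3 - 3*k^2 + 2*k) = (k - 1)^4*(k^2 - 2*k) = (k - 2)*(k - 1)^4*(k)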